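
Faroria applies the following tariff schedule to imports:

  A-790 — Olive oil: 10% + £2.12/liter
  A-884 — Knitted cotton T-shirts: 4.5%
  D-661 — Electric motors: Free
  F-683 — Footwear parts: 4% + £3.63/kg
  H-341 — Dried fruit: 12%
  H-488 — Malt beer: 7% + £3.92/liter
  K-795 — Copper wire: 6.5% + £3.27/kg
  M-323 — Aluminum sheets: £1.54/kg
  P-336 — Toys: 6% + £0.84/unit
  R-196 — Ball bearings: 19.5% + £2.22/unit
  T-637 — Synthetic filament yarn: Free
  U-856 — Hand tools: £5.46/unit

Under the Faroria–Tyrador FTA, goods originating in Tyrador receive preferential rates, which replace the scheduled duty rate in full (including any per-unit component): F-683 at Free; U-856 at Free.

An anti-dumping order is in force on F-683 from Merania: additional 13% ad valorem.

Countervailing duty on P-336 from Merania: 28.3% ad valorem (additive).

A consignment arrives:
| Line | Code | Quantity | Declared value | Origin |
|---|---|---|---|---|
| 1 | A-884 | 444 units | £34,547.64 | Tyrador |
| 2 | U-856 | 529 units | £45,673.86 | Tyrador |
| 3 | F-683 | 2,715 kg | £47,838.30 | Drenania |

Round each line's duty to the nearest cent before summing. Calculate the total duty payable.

Line 1 (A-884, Tyrador, 444 units, £34,547.64):
Base rate for A-884 is 4.5%.
Origin Tyrador is the FTA partner but A-884 is not on the preference list; base rate stands.
Duty = £34,547.64 × 4.5% = £1,554.64.
Line 2 (U-856, Tyrador, 529 units, £45,673.86):
Base rate for U-856 is £5.46/unit.
Origin Tyrador qualifies under the Faroria–Tyrador agreement and U-856 is covered: preferential rate Free applies instead.
Duty = £45,673.86 × 0% = £0.00.
Line 3 (F-683, Drenania, 2,715 kg, £47,838.30):
Base rate for F-683 is 4% + £3.63/kg.
F-683 has an FTA preferential rate, but origin Drenania is not Tyrador; base rate stands.
The additional-duty order on F-683 targets Merania, not Drenania; it does not apply.
Duty = £47,838.30 × 4% + 2,715 × £3.63 = £11,768.98.
Total = £1,554.64 + £0.00 + £11,768.98 = £13,323.62.

£13,323.62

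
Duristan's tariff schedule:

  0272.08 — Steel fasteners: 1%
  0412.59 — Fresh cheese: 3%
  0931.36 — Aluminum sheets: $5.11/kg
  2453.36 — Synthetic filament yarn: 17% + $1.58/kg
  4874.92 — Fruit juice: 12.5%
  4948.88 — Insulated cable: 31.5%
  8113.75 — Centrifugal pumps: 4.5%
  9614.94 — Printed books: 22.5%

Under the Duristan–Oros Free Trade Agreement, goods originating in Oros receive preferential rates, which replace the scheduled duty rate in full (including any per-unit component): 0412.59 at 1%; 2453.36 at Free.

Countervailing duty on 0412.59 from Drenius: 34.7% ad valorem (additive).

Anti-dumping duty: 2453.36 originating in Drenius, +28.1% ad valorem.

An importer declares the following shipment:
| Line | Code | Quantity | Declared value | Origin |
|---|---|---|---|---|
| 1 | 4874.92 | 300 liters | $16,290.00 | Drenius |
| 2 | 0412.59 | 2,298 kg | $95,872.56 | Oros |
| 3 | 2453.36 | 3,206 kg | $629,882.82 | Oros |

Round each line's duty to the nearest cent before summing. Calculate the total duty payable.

Line 1 (4874.92, Drenius, 300 liters, $16,290.00):
Base rate for 4874.92 is 12.5%.
Duty = $16,290.00 × 12.5% = $2,036.25.
Line 2 (0412.59, Oros, 2,298 kg, $95,872.56):
Base rate for 0412.59 is 3%.
Origin Oros qualifies under the Duristan–Oros agreement and 0412.59 is covered: preferential rate 1% applies instead.
The additional-duty order on 0412.59 targets Drenius, not Oros; it does not apply.
Duty = $95,872.56 × 1% = $958.73.
Line 3 (2453.36, Oros, 3,206 kg, $629,882.82):
Base rate for 2453.36 is 17% + $1.58/kg.
Origin Oros qualifies under the Duristan–Oros agreement and 2453.36 is covered: preferential rate Free applies instead.
The additional-duty order on 2453.36 targets Drenius, not Oros; it does not apply.
Duty = $629,882.82 × 0% = $0.00.
Total = $2,036.25 + $958.73 + $0.00 = $2,994.98.

$2,994.98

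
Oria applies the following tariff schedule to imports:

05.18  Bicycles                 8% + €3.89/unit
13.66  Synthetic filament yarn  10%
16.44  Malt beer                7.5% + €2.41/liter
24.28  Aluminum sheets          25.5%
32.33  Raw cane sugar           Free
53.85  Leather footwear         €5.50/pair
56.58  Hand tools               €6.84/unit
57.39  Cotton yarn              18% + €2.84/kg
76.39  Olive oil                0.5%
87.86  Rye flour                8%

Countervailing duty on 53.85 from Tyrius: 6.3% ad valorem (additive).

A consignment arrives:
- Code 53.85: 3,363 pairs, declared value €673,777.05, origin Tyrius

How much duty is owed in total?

Line 1 (53.85, Tyrius, 3,363 pairs, €673,777.05):
Base rate for 53.85 is €5.50/pair.
Additional duty on 53.85 from Tyrius: +6.3% ad valorem. Applied ad valorem rate = 6.3%.
Duty = €673,777.05 × 6.3% + 3,363 × €5.50 = €60,944.45.

€60,944.45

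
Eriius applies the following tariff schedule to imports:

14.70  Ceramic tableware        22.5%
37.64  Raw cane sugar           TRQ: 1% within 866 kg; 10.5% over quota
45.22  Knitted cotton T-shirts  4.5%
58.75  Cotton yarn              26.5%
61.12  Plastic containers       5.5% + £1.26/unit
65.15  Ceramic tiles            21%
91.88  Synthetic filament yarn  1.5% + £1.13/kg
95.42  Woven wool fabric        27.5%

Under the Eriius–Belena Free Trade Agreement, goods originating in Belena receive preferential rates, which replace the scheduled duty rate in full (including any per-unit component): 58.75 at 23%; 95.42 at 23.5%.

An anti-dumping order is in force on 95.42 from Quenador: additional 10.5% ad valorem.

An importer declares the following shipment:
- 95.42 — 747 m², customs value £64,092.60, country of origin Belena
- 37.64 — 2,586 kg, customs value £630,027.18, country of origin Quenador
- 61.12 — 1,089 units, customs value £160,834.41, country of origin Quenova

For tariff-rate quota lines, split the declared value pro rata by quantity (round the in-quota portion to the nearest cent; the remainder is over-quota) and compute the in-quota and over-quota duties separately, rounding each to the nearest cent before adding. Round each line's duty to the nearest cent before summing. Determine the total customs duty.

Line 1 (95.42, Belena, 747 m², £64,092.60):
Base rate for 95.42 is 27.5%.
Origin Belena qualifies under the Eriius–Belena agreement and 95.42 is covered: preferential rate 23.5% applies instead.
The additional-duty order on 95.42 targets Quenador, not Belena; it does not apply.
Duty = £64,092.60 × 23.5% = £15,061.76.
Line 2 (37.64, Quenador, 2,586 kg, £630,027.18):
Code 37.64 is under a tariff-rate quota (threshold 866 kg). In-quota: 866 kg at 1%; over-quota: 1,720 kg at 10.5%.
Pro-rata value split: in-quota = £630,027.18 × 866/2,586 = £210,983.58; over-quota = £630,027.18 − £210,983.58 = £419,043.60.
In-quota duty = £210,983.58 × 1% = £2,109.84. Over-quota duty = £419,043.60 × 10.5% = £43,999.58.
Line duty = £2,109.84 + £43,999.58 = £46,109.42.
Line 3 (61.12, Quenova, 1,089 units, £160,834.41):
Base rate for 61.12 is 5.5% + £1.26/unit.
Duty = £160,834.41 × 5.5% + 1,089 × £1.26 = £10,218.03.
Total = £15,061.76 + £46,109.42 + £10,218.03 = £71,389.21.

£71,389.21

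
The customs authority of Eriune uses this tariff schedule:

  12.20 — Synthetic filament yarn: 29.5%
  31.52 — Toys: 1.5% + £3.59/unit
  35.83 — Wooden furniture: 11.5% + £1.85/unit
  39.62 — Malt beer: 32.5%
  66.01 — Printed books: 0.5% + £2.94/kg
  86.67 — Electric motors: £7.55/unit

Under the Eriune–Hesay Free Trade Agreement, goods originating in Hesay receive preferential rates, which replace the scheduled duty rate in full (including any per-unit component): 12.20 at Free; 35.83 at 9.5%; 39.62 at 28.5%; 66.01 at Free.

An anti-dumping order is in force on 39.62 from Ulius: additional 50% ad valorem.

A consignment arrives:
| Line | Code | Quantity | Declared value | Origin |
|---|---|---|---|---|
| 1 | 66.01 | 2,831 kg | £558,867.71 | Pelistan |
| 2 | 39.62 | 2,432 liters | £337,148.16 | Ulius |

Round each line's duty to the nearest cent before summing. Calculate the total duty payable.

Line 1 (66.01, Pelistan, 2,831 kg, £558,867.71):
Base rate for 66.01 is 0.5% + £2.94/kg.
66.01 has an FTA preferential rate, but origin Pelistan is not Hesay; base rate stands.
Duty = £558,867.71 × 0.5% + 2,831 × £2.94 = £11,117.48.
Line 2 (39.62, Ulius, 2,432 liters, £337,148.16):
Base rate for 39.62 is 32.5%.
39.62 has an FTA preferential rate, but origin Ulius is not Hesay; base rate stands.
Additional duty on 39.62 from Ulius: +50%. Applied ad valorem rate: 32.5% + 50% = 82.5%.
Duty = £337,148.16 × 82.5% = £278,147.23.
Total = £11,117.48 + £278,147.23 = £289,264.71.

£289,264.71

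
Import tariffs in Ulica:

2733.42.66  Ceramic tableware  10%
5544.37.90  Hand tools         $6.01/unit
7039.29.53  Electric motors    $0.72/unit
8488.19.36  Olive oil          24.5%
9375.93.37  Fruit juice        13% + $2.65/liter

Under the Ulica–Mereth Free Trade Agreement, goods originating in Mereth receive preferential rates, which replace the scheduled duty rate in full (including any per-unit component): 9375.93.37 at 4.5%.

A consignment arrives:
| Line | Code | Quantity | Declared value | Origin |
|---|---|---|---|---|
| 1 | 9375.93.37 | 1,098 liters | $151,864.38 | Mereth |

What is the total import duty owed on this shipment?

$6,833.90

Line 1 (9375.93.37, Mereth, 1,098 liters, $151,864.38):
Base rate for 9375.93.37 is 13% + $2.65/liter.
Origin Mereth qualifies under the Ulica–Mereth agreement and 9375.93.37 is covered: preferential rate 4.5% applies instead.
Duty = $151,864.38 × 4.5% = $6,833.90.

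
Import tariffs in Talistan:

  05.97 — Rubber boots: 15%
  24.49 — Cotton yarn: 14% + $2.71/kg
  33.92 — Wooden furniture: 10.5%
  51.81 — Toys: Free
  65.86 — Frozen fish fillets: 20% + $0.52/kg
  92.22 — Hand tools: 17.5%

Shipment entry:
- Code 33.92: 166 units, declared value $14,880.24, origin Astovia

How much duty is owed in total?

Line 1 (33.92, Astovia, 166 units, $14,880.24):
Base rate for 33.92 is 10.5%.
Duty = $14,880.24 × 10.5% = $1,562.43.

$1,562.43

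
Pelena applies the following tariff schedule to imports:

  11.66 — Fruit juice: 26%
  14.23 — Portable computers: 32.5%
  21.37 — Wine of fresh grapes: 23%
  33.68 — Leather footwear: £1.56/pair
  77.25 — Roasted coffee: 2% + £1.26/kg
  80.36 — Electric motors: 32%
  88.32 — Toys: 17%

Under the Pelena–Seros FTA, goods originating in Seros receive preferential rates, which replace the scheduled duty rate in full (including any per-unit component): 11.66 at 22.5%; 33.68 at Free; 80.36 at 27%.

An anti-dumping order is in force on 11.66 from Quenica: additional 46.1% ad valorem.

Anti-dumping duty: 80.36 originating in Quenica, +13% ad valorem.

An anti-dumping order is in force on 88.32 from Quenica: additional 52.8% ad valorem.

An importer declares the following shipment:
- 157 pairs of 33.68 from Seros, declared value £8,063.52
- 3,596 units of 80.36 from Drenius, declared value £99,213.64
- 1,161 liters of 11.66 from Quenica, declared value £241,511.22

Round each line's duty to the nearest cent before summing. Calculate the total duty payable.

Line 1 (33.68, Seros, 157 pairs, £8,063.52):
Base rate for 33.68 is £1.56/pair.
Origin Seros qualifies under the Pelena–Seros agreement and 33.68 is covered: preferential rate Free applies instead.
Duty = £8,063.52 × 0% = £0.00.
Line 2 (80.36, Drenius, 3,596 units, £99,213.64):
Base rate for 80.36 is 32%.
80.36 has an FTA preferential rate, but origin Drenius is not Seros; base rate stands.
The additional-duty order on 80.36 targets Quenica, not Drenius; it does not apply.
Duty = £99,213.64 × 32% = £31,748.36.
Line 3 (11.66, Quenica, 1,161 liters, £241,511.22):
Base rate for 11.66 is 26%.
11.66 has an FTA preferential rate, but origin Quenica is not Seros; base rate stands.
Additional duty on 11.66 from Quenica: +46.1%. Applied ad valorem rate: 26% + 46.1% = 72.1%.
Duty = £241,511.22 × 72.1% = £174,129.59.
Total = £0.00 + £31,748.36 + £174,129.59 = £205,877.95.

£205,877.95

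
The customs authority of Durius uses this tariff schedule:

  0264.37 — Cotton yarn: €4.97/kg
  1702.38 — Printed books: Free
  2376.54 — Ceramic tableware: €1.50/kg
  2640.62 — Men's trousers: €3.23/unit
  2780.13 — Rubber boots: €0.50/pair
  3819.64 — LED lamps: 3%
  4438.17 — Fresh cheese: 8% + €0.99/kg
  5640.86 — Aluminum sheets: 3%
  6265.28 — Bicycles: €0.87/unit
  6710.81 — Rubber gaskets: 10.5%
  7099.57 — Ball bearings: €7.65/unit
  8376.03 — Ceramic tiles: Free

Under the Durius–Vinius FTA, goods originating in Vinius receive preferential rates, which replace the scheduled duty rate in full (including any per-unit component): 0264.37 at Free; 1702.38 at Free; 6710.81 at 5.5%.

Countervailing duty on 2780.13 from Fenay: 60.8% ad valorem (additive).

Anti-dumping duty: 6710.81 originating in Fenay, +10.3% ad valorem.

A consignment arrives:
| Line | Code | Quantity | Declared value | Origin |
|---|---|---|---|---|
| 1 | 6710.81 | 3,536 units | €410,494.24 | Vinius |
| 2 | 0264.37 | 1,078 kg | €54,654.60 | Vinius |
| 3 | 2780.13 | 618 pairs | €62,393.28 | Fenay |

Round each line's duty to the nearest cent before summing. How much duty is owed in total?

€60,821.29

Line 1 (6710.81, Vinius, 3,536 units, €410,494.24):
Base rate for 6710.81 is 10.5%.
Origin Vinius qualifies under the Durius–Vinius agreement and 6710.81 is covered: preferential rate 5.5% applies instead.
The additional-duty order on 6710.81 targets Fenay, not Vinius; it does not apply.
Duty = €410,494.24 × 5.5% = €22,577.18.
Line 2 (0264.37, Vinius, 1,078 kg, €54,654.60):
Base rate for 0264.37 is €4.97/kg.
Origin Vinius qualifies under the Durius–Vinius agreement and 0264.37 is covered: preferential rate Free applies instead.
Duty = €54,654.60 × 0% = €0.00.
Line 3 (2780.13, Fenay, 618 pairs, €62,393.28):
Base rate for 2780.13 is €0.50/pair.
Additional duty on 2780.13 from Fenay: +60.8% ad valorem. Applied ad valorem rate = 60.8%.
Duty = €62,393.28 × 60.8% + 618 × €0.50 = €38,244.11.
Total = €22,577.18 + €0.00 + €38,244.11 = €60,821.29.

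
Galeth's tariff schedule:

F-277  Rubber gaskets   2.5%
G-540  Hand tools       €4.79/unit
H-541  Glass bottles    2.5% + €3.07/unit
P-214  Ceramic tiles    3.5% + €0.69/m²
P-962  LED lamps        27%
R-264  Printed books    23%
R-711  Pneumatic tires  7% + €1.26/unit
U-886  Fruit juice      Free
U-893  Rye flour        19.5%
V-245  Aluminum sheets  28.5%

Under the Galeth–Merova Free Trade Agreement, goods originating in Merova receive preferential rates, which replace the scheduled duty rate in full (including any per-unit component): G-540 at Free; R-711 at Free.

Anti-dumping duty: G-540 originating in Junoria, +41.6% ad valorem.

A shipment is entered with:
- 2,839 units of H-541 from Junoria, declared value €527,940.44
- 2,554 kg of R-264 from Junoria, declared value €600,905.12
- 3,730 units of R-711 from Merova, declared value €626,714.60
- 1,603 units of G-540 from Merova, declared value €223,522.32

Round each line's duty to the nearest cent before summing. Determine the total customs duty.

Line 1 (H-541, Junoria, 2,839 units, €527,940.44):
Base rate for H-541 is 2.5% + €3.07/unit.
Duty = €527,940.44 × 2.5% + 2,839 × €3.07 = €21,914.24.
Line 2 (R-264, Junoria, 2,554 kg, €600,905.12):
Base rate for R-264 is 23%.
Duty = €600,905.12 × 23% = €138,208.18.
Line 3 (R-711, Merova, 3,730 units, €626,714.60):
Base rate for R-711 is 7% + €1.26/unit.
Origin Merova qualifies under the Galeth–Merova agreement and R-711 is covered: preferential rate Free applies instead.
Duty = €626,714.60 × 0% = €0.00.
Line 4 (G-540, Merova, 1,603 units, €223,522.32):
Base rate for G-540 is €4.79/unit.
Origin Merova qualifies under the Galeth–Merova agreement and G-540 is covered: preferential rate Free applies instead.
The additional-duty order on G-540 targets Junoria, not Merova; it does not apply.
Duty = €223,522.32 × 0% = €0.00.
Total = €21,914.24 + €138,208.18 + €0.00 + €0.00 = €160,122.42.

€160,122.42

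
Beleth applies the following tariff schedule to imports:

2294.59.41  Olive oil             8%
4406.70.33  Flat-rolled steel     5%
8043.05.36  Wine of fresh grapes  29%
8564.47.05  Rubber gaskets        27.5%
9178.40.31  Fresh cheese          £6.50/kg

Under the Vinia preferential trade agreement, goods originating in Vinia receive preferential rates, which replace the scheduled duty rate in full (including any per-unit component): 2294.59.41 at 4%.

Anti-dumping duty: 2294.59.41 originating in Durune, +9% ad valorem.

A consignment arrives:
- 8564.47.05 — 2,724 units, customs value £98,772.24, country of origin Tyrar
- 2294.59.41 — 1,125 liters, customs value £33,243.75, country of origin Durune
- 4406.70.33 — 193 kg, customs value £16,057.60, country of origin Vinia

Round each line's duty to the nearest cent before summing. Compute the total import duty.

Line 1 (8564.47.05, Tyrar, 2,724 units, £98,772.24):
Base rate for 8564.47.05 is 27.5%.
Duty = £98,772.24 × 27.5% = £27,162.37.
Line 2 (2294.59.41, Durune, 1,125 liters, £33,243.75):
Base rate for 2294.59.41 is 8%.
2294.59.41 has an FTA preferential rate, but origin Durune is not Vinia; base rate stands.
Additional duty on 2294.59.41 from Durune: +9%. Applied ad valorem rate: 8% + 9% = 17%.
Duty = £33,243.75 × 17% = £5,651.44.
Line 3 (4406.70.33, Vinia, 193 kg, £16,057.60):
Base rate for 4406.70.33 is 5%.
Origin Vinia is the FTA partner but 4406.70.33 is not on the preference list; base rate stands.
Duty = £16,057.60 × 5% = £802.88.
Total = £27,162.37 + £5,651.44 + £802.88 = £33,616.69.

£33,616.69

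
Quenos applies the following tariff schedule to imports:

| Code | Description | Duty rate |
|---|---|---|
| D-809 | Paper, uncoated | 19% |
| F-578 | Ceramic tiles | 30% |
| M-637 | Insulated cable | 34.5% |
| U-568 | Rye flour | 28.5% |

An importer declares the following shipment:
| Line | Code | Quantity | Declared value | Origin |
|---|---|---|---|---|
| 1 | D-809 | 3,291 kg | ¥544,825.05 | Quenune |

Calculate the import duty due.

Line 1 (D-809, Quenune, 3,291 kg, ¥544,825.05):
Base rate for D-809 is 19%.
Duty = ¥544,825.05 × 19% = ¥103,516.76.

¥103,516.76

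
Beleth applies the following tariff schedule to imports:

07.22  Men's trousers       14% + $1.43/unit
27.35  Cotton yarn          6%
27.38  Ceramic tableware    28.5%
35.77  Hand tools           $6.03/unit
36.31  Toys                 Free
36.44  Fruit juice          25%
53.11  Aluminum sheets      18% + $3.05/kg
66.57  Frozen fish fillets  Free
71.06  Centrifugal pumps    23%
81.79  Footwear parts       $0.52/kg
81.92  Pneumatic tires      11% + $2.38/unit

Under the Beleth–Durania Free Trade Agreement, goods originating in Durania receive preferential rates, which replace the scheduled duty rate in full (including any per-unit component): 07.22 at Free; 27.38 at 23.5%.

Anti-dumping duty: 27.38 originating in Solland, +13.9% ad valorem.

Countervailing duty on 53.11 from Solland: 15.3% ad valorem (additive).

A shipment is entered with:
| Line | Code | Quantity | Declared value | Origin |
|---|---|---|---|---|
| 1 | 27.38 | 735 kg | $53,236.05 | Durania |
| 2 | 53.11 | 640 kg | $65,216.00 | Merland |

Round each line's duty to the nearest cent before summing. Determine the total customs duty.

Line 1 (27.38, Durania, 735 kg, $53,236.05):
Base rate for 27.38 is 28.5%.
Origin Durania qualifies under the Beleth–Durania agreement and 27.38 is covered: preferential rate 23.5% applies instead.
The additional-duty order on 27.38 targets Solland, not Durania; it does not apply.
Duty = $53,236.05 × 23.5% = $12,510.47.
Line 2 (53.11, Merland, 640 kg, $65,216.00):
Base rate for 53.11 is 18% + $3.05/kg.
The additional-duty order on 53.11 targets Solland, not Merland; it does not apply.
Duty = $65,216.00 × 18% + 640 × $3.05 = $13,690.88.
Total = $12,510.47 + $13,690.88 = $26,201.35.

$26,201.35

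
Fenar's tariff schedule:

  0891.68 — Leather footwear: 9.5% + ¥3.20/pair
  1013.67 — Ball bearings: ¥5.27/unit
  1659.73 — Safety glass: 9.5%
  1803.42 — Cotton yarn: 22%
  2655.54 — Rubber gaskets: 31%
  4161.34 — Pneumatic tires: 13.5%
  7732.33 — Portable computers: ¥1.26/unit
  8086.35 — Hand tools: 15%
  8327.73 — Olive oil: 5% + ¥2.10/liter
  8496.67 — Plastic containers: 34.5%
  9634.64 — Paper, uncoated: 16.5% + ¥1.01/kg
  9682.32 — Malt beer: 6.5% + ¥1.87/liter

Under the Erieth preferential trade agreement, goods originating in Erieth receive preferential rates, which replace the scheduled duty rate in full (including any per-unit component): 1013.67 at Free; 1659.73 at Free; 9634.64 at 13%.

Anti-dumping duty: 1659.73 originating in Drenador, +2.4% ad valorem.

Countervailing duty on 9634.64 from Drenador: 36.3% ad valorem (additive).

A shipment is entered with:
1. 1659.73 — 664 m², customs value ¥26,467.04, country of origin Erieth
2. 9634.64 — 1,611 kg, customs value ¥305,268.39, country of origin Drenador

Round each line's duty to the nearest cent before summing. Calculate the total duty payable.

Line 1 (1659.73, Erieth, 664 m², ¥26,467.04):
Base rate for 1659.73 is 9.5%.
Origin Erieth qualifies under the Fenar–Erieth agreement and 1659.73 is covered: preferential rate Free applies instead.
The additional-duty order on 1659.73 targets Drenador, not Erieth; it does not apply.
Duty = ¥26,467.04 × 0% = ¥0.00.
Line 2 (9634.64, Drenador, 1,611 kg, ¥305,268.39):
Base rate for 9634.64 is 16.5% + ¥1.01/kg.
9634.64 has an FTA preferential rate, but origin Drenador is not Erieth; base rate stands.
Additional duty on 9634.64 from Drenador: +36.3%. Applied ad valorem rate: 16.5% + 36.3% = 52.8%.
Duty = ¥305,268.39 × 52.8% + 1,611 × ¥1.01 = ¥162,808.82.
Total = ¥0.00 + ¥162,808.82 = ¥162,808.82.

¥162,808.82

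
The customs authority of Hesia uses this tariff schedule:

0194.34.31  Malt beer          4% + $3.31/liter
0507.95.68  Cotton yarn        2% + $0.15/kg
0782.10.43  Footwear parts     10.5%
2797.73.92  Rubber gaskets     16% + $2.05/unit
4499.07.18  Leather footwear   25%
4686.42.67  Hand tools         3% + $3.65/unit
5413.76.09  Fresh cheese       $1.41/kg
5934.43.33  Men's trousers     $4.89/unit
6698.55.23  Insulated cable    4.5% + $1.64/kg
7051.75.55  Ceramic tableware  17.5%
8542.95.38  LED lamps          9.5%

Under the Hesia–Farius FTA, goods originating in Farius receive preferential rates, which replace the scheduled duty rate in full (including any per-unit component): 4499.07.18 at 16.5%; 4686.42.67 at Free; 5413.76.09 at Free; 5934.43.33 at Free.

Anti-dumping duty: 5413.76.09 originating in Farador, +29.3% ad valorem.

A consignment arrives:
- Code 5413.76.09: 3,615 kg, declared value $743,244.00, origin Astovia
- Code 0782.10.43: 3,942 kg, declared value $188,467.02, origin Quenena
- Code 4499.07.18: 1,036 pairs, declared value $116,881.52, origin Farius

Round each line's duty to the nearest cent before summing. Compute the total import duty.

Line 1 (5413.76.09, Astovia, 3,615 kg, $743,244.00):
Base rate for 5413.76.09 is $1.41/kg.
5413.76.09 has an FTA preferential rate, but origin Astovia is not Farius; base rate stands.
The additional-duty order on 5413.76.09 targets Farador, not Astovia; it does not apply.
Duty = 3,615 × $1.41 = $5,097.15.
Line 2 (0782.10.43, Quenena, 3,942 kg, $188,467.02):
Base rate for 0782.10.43 is 10.5%.
Duty = $188,467.02 × 10.5% = $19,789.04.
Line 3 (4499.07.18, Farius, 1,036 pairs, $116,881.52):
Base rate for 4499.07.18 is 25%.
Origin Farius qualifies under the Hesia–Farius agreement and 4499.07.18 is covered: preferential rate 16.5% applies instead.
Duty = $116,881.52 × 16.5% = $19,285.45.
Total = $5,097.15 + $19,789.04 + $19,285.45 = $44,171.64.

$44,171.64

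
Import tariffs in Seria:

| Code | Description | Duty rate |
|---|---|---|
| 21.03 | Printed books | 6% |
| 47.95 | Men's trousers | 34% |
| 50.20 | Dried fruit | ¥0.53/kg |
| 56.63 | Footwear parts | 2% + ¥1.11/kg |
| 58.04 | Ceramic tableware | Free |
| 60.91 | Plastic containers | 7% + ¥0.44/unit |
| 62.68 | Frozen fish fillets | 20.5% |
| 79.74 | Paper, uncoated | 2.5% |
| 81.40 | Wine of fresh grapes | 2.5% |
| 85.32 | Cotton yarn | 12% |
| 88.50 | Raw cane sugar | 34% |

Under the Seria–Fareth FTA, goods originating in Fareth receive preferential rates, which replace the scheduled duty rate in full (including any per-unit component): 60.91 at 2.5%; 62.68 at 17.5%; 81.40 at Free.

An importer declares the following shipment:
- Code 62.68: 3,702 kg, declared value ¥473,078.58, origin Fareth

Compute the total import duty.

Line 1 (62.68, Fareth, 3,702 kg, ¥473,078.58):
Base rate for 62.68 is 20.5%.
Origin Fareth qualifies under the Seria–Fareth agreement and 62.68 is covered: preferential rate 17.5% applies instead.
Duty = ¥473,078.58 × 17.5% = ¥82,788.75.

¥82,788.75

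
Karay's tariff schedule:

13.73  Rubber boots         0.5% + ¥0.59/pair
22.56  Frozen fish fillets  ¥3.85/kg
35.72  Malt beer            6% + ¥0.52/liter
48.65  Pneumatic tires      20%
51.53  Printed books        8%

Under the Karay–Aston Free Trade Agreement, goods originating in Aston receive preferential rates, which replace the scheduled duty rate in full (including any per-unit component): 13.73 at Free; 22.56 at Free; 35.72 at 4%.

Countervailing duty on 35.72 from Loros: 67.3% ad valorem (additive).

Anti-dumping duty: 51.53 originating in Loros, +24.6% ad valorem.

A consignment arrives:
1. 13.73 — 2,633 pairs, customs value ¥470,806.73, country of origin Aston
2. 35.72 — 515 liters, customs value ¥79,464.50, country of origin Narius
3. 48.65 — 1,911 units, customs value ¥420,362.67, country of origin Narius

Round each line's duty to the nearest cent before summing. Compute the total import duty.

¥89,108.20

Line 1 (13.73, Aston, 2,633 pairs, ¥470,806.73):
Base rate for 13.73 is 0.5% + ¥0.59/pair.
Origin Aston qualifies under the Karay–Aston agreement and 13.73 is covered: preferential rate Free applies instead.
Duty = ¥470,806.73 × 0% = ¥0.00.
Line 2 (35.72, Narius, 515 liters, ¥79,464.50):
Base rate for 35.72 is 6% + ¥0.52/liter.
35.72 has an FTA preferential rate, but origin Narius is not Aston; base rate stands.
The additional-duty order on 35.72 targets Loros, not Narius; it does not apply.
Duty = ¥79,464.50 × 6% + 515 × ¥0.52 = ¥5,035.67.
Line 3 (48.65, Narius, 1,911 units, ¥420,362.67):
Base rate for 48.65 is 20%.
Duty = ¥420,362.67 × 20% = ¥84,072.53.
Total = ¥0.00 + ¥5,035.67 + ¥84,072.53 = ¥89,108.20.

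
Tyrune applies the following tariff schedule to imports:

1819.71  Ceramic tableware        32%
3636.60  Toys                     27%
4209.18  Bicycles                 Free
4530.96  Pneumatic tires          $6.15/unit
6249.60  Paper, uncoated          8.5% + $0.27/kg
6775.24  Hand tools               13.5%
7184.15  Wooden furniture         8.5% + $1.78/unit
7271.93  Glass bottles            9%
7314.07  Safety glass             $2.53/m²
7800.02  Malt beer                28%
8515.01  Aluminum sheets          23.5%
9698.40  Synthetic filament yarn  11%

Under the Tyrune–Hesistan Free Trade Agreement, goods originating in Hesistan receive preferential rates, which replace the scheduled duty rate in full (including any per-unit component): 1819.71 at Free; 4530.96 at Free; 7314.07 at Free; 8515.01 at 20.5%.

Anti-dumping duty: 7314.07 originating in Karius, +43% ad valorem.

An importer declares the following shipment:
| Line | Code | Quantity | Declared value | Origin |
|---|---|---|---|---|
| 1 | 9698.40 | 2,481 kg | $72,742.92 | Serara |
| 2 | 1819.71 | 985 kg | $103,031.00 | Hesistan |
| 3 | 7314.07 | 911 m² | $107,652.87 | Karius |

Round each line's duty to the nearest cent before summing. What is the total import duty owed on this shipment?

$56,597.28

Line 1 (9698.40, Serara, 2,481 kg, $72,742.92):
Base rate for 9698.40 is 11%.
Duty = $72,742.92 × 11% = $8,001.72.
Line 2 (1819.71, Hesistan, 985 kg, $103,031.00):
Base rate for 1819.71 is 32%.
Origin Hesistan qualifies under the Tyrune–Hesistan agreement and 1819.71 is covered: preferential rate Free applies instead.
Duty = $103,031.00 × 0% = $0.00.
Line 3 (7314.07, Karius, 911 m², $107,652.87):
Base rate for 7314.07 is $2.53/m².
7314.07 has an FTA preferential rate, but origin Karius is not Hesistan; base rate stands.
Additional duty on 7314.07 from Karius: +43% ad valorem. Applied ad valorem rate = 43%.
Duty = $107,652.87 × 43% + 911 × $2.53 = $48,595.56.
Total = $8,001.72 + $0.00 + $48,595.56 = $56,597.28.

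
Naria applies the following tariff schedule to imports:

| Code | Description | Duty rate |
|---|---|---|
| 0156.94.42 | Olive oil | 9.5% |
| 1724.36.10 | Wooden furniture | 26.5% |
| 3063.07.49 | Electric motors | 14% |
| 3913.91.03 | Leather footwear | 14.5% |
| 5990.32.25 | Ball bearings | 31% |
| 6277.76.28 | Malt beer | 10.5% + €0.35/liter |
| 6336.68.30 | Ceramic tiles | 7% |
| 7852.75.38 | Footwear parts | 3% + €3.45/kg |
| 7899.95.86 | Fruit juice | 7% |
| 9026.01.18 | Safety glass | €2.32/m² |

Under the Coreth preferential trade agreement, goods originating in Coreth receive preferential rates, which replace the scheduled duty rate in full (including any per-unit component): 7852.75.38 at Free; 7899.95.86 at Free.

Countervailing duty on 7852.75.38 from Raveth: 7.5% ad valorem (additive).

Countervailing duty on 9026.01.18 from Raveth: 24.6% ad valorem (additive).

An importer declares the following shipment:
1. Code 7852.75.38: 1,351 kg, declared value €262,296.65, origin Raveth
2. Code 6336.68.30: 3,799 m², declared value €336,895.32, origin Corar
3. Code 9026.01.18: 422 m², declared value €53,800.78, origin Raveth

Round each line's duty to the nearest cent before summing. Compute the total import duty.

€69,998.80

Line 1 (7852.75.38, Raveth, 1,351 kg, €262,296.65):
Base rate for 7852.75.38 is 3% + €3.45/kg.
7852.75.38 has an FTA preferential rate, but origin Raveth is not Coreth; base rate stands.
Additional duty on 7852.75.38 from Raveth: +7.5%. Applied ad valorem rate: 3% + 7.5% = 10.5%.
Duty = €262,296.65 × 10.5% + 1,351 × €3.45 = €32,202.10.
Line 2 (6336.68.30, Corar, 3,799 m², €336,895.32):
Base rate for 6336.68.30 is 7%.
Duty = €336,895.32 × 7% = €23,582.67.
Line 3 (9026.01.18, Raveth, 422 m², €53,800.78):
Base rate for 9026.01.18 is €2.32/m².
Additional duty on 9026.01.18 from Raveth: +24.6% ad valorem. Applied ad valorem rate = 24.6%.
Duty = €53,800.78 × 24.6% + 422 × €2.32 = €14,214.03.
Total = €32,202.10 + €23,582.67 + €14,214.03 = €69,998.80.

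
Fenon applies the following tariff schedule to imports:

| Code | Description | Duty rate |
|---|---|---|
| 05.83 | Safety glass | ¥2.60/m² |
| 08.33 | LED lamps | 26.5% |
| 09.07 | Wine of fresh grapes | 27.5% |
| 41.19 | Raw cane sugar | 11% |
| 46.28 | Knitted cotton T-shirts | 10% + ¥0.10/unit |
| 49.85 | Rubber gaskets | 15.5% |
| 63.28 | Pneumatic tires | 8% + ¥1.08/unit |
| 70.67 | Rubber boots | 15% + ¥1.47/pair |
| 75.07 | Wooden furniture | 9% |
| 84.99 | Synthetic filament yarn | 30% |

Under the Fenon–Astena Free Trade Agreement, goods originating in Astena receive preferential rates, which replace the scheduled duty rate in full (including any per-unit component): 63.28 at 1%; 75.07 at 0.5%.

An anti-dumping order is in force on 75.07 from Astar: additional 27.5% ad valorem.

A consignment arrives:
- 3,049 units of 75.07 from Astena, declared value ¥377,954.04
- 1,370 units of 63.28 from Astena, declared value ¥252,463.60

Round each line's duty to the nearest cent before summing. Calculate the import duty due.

Line 1 (75.07, Astena, 3,049 units, ¥377,954.04):
Base rate for 75.07 is 9%.
Origin Astena qualifies under the Fenon–Astena agreement and 75.07 is covered: preferential rate 0.5% applies instead.
The additional-duty order on 75.07 targets Astar, not Astena; it does not apply.
Duty = ¥377,954.04 × 0.5% = ¥1,889.77.
Line 2 (63.28, Astena, 1,370 units, ¥252,463.60):
Base rate for 63.28 is 8% + ¥1.08/unit.
Origin Astena qualifies under the Fenon–Astena agreement and 63.28 is covered: preferential rate 1% applies instead.
Duty = ¥252,463.60 × 1% = ¥2,524.64.
Total = ¥1,889.77 + ¥2,524.64 = ¥4,414.41.

¥4,414.41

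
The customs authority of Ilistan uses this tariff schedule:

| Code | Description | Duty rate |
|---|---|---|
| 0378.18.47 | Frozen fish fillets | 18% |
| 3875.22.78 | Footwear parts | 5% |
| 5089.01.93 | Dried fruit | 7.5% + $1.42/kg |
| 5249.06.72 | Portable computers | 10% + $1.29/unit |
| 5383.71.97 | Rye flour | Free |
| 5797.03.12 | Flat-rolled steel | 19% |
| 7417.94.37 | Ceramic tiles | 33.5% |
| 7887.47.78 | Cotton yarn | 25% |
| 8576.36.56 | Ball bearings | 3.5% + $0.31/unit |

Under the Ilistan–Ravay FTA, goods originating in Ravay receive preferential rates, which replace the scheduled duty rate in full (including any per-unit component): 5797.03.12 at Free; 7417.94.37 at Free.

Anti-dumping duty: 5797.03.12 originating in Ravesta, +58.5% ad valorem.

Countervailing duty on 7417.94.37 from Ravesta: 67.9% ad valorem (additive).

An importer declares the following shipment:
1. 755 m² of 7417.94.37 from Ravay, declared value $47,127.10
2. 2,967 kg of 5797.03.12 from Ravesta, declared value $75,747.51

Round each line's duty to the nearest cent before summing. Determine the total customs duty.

$58,704.32

Line 1 (7417.94.37, Ravay, 755 m², $47,127.10):
Base rate for 7417.94.37 is 33.5%.
Origin Ravay qualifies under the Ilistan–Ravay agreement and 7417.94.37 is covered: preferential rate Free applies instead.
The additional-duty order on 7417.94.37 targets Ravesta, not Ravay; it does not apply.
Duty = $47,127.10 × 0% = $0.00.
Line 2 (5797.03.12, Ravesta, 2,967 kg, $75,747.51):
Base rate for 5797.03.12 is 19%.
5797.03.12 has an FTA preferential rate, but origin Ravesta is not Ravay; base rate stands.
Additional duty on 5797.03.12 from Ravesta: +58.5%. Applied ad valorem rate: 19% + 58.5% = 77.5%.
Duty = $75,747.51 × 77.5% = $58,704.32.
Total = $0.00 + $58,704.32 = $58,704.32.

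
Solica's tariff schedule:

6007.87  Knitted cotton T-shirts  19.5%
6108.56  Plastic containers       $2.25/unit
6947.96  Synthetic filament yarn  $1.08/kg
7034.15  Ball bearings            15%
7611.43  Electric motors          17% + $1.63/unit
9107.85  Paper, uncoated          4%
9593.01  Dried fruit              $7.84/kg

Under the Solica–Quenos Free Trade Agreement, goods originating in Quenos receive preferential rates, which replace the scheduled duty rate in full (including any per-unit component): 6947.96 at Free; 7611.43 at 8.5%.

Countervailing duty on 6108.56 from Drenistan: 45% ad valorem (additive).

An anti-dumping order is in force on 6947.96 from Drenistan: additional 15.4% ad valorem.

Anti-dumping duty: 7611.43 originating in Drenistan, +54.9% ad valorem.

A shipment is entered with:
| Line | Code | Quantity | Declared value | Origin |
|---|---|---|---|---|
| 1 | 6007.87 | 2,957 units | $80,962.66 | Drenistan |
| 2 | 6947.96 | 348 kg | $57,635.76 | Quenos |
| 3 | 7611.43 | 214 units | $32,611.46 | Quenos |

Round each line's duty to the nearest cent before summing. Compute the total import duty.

$18,559.69

Line 1 (6007.87, Drenistan, 2,957 units, $80,962.66):
Base rate for 6007.87 is 19.5%.
Duty = $80,962.66 × 19.5% = $15,787.72.
Line 2 (6947.96, Quenos, 348 kg, $57,635.76):
Base rate for 6947.96 is $1.08/kg.
Origin Quenos qualifies under the Solica–Quenos agreement and 6947.96 is covered: preferential rate Free applies instead.
The additional-duty order on 6947.96 targets Drenistan, not Quenos; it does not apply.
Duty = $57,635.76 × 0% = $0.00.
Line 3 (7611.43, Quenos, 214 units, $32,611.46):
Base rate for 7611.43 is 17% + $1.63/unit.
Origin Quenos qualifies under the Solica–Quenos agreement and 7611.43 is covered: preferential rate 8.5% applies instead.
The additional-duty order on 7611.43 targets Drenistan, not Quenos; it does not apply.
Duty = $32,611.46 × 8.5% = $2,771.97.
Total = $15,787.72 + $0.00 + $2,771.97 = $18,559.69.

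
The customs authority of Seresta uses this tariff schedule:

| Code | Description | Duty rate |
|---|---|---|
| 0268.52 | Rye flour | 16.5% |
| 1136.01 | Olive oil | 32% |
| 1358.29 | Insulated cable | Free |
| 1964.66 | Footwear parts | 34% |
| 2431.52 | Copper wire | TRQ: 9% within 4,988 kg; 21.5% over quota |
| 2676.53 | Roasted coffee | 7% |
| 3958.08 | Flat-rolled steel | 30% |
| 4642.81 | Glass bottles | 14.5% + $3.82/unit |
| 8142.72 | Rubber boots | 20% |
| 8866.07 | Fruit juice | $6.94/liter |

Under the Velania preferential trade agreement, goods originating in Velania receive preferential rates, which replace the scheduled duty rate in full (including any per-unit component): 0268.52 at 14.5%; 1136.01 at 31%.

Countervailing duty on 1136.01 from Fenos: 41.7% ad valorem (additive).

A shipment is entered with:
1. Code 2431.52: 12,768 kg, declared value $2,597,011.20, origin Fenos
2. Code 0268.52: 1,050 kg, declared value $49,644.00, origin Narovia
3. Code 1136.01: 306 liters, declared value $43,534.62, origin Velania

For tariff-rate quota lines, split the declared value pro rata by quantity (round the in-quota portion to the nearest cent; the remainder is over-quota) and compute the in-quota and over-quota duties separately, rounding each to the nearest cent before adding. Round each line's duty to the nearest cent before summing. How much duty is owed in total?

$453,224.50

Line 1 (2431.52, Fenos, 12,768 kg, $2,597,011.20):
Code 2431.52 is under a tariff-rate quota (threshold 4,988 kg). In-quota: 4,988 kg at 9%; over-quota: 7,780 kg at 21.5%.
Pro-rata value split: in-quota = $2,597,011.20 × 4,988/12,768 = $1,014,559.20; over-quota = $2,597,011.20 − $1,014,559.20 = $1,582,452.00.
In-quota duty = $1,014,559.20 × 9% = $91,310.33. Over-quota duty = $1,582,452.00 × 21.5% = $340,227.18.
Line duty = $91,310.33 + $340,227.18 = $431,537.51.
Line 2 (0268.52, Narovia, 1,050 kg, $49,644.00):
Base rate for 0268.52 is 16.5%.
0268.52 has an FTA preferential rate, but origin Narovia is not Velania; base rate stands.
Duty = $49,644.00 × 16.5% = $8,191.26.
Line 3 (1136.01, Velania, 306 liters, $43,534.62):
Base rate for 1136.01 is 32%.
Origin Velania qualifies under the Seresta–Velania agreement and 1136.01 is covered: preferential rate 31% applies instead.
The additional-duty order on 1136.01 targets Fenos, not Velania; it does not apply.
Duty = $43,534.62 × 31% = $13,495.73.
Total = $431,537.51 + $8,191.26 + $13,495.73 = $453,224.50.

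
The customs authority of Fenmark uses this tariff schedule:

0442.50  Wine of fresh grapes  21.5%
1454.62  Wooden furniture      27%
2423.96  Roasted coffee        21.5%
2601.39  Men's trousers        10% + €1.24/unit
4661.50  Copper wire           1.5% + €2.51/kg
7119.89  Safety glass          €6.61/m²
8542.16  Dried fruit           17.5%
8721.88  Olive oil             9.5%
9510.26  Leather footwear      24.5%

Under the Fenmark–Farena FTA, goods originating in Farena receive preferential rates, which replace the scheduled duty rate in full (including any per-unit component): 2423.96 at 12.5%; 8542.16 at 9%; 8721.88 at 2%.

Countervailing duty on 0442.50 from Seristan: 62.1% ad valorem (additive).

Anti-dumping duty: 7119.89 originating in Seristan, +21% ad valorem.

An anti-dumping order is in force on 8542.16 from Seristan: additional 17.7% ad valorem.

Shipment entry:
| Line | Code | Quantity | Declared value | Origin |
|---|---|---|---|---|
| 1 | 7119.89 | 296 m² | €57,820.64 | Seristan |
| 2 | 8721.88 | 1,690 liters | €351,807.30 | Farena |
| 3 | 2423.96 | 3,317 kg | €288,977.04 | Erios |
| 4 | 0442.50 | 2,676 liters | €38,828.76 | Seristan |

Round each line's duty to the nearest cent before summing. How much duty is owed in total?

Line 1 (7119.89, Seristan, 296 m², €57,820.64):
Base rate for 7119.89 is €6.61/m².
Additional duty on 7119.89 from Seristan: +21% ad valorem. Applied ad valorem rate = 21%.
Duty = €57,820.64 × 21% + 296 × €6.61 = €14,098.89.
Line 2 (8721.88, Farena, 1,690 liters, €351,807.30):
Base rate for 8721.88 is 9.5%.
Origin Farena qualifies under the Fenmark–Farena agreement and 8721.88 is covered: preferential rate 2% applies instead.
Duty = €351,807.30 × 2% = €7,036.15.
Line 3 (2423.96, Erios, 3,317 kg, €288,977.04):
Base rate for 2423.96 is 21.5%.
2423.96 has an FTA preferential rate, but origin Erios is not Farena; base rate stands.
Duty = €288,977.04 × 21.5% = €62,130.06.
Line 4 (0442.50, Seristan, 2,676 liters, €38,828.76):
Base rate for 0442.50 is 21.5%.
Additional duty on 0442.50 from Seristan: +62.1%. Applied ad valorem rate: 21.5% + 62.1% = 83.6%.
Duty = €38,828.76 × 83.6% = €32,460.84.
Total = €14,098.89 + €7,036.15 + €62,130.06 + €32,460.84 = €115,725.94.

€115,725.94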